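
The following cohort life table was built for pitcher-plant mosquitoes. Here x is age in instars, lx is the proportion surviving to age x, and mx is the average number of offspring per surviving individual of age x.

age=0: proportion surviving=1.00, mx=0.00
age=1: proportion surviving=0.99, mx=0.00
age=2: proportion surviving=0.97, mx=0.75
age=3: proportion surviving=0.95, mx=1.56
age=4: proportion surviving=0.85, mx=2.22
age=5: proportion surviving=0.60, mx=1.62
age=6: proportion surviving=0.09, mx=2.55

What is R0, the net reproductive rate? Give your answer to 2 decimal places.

lx·mx by age: 0, 0, 0.7275, 1.482, 1.887, 0.972, 0.2295
R0 = Σ lx·mx = 5.298 → 5.30

5.30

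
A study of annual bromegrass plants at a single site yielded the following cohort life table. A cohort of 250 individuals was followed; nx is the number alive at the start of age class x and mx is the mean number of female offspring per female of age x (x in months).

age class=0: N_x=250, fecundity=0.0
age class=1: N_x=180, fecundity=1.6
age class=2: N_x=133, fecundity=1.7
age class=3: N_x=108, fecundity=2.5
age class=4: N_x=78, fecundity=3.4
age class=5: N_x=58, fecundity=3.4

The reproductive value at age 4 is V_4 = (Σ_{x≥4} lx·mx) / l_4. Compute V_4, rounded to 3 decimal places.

5.928

lx = nx/n0 = nx/250: 1, 0.72, 0.532, 0.432, 0.312, 0.232
lx·mx for x ≥ 4: 1.0608, 0.7888 → sum = 1.8496
V_4 = 1.8496 / l_4 = 1.8496 / 0.312 = 5.928205… → 5.928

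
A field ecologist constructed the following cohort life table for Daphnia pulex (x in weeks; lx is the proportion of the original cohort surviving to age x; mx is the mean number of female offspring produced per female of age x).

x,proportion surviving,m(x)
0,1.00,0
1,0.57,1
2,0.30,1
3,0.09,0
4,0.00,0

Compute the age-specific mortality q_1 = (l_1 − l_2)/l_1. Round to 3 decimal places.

0.474

q_1 = (l_1 − l_2) / l_1 = (0.57 − 0.3) / 0.57
     = 0.27 / 0.57 = 0.473684… → 0.474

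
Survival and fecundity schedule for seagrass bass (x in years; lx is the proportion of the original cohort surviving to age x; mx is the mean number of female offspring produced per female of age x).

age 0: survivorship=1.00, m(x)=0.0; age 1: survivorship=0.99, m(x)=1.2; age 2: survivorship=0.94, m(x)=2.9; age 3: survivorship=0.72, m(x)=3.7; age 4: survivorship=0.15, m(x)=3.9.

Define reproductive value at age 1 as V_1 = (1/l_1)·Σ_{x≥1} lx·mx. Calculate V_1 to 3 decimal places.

7.235

lx·mx for x ≥ 1: 1.188, 2.726, 2.664, 0.585 → sum = 7.163
V_1 = 7.163 / l_1 = 7.163 / 0.99 = 7.235354… → 7.235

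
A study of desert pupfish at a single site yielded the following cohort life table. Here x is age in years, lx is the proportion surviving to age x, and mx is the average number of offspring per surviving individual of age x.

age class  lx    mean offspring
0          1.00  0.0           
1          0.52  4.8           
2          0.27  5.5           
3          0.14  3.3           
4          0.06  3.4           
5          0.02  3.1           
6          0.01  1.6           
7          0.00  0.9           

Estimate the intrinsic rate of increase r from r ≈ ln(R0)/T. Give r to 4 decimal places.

R0 = Σ lx·mx = 0 + 2.496 + 1.485 + 0.462 + 0.204 + 0.062 + 0.016 + 0 = 4.725
Σ x·lx·mx = 8.074; T = 8.074/4.725 = 1.70878…
r ≈ ln(R0)/T = ln(4.725)/1.70878… = 0.908756… → 0.9088

0.9088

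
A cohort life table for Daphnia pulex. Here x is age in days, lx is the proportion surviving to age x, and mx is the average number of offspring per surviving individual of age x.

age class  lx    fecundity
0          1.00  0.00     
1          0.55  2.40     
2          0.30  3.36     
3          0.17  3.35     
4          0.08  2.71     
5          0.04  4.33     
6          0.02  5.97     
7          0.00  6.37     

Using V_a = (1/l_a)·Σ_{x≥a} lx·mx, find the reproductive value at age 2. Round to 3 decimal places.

6.956

lx·mx for x ≥ 2: 1.008, 0.5695, 0.2168, 0.1732, 0.1194, 0 → sum = 2.0869
V_2 = 2.0869 / l_2 = 2.0869 / 0.3 = 6.956333… → 6.956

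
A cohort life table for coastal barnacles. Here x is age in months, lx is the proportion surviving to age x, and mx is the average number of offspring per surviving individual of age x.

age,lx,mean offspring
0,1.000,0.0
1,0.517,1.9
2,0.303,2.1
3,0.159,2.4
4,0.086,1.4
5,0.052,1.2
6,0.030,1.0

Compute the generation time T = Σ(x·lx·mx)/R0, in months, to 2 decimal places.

1.98

lx·mx: 0, 0.9823, 0.6363, 0.3816, 0.1204, 0.0624, 0.03 → R0 = 2.213
x·lx·mx: 0, 0.9823, 1.2726, 1.1448, 0.4816, 0.312, 0.18 → Σ = 4.3733
T = 4.3733 / 2.213 = 1.976186… → 1.98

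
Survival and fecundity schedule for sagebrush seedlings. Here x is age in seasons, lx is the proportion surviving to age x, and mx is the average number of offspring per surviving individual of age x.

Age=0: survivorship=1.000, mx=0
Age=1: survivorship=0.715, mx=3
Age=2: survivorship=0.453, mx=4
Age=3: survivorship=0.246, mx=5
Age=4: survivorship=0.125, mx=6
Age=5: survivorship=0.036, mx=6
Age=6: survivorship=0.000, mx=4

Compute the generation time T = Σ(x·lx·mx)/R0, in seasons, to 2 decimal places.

lx·mx: 0, 2.145, 1.812, 1.23, 0.75, 0.216, 0 → R0 = 6.153
x·lx·mx: 0, 2.145, 3.624, 3.69, 3, 1.08, 0 → Σ = 13.539
T = 13.539 / 6.153 = 2.20039… → 2.20

2.20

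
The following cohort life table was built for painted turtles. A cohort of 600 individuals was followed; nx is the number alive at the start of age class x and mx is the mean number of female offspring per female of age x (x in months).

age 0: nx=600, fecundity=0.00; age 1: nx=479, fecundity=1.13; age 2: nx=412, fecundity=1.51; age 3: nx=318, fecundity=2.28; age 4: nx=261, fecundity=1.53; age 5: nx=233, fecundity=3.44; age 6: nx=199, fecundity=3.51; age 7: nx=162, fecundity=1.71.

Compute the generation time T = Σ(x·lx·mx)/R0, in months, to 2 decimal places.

3.86

lx = nx/n0 = nx/600: 1, 0.79833…, 0.68667…, 0.53, 0.435, 0.38833…, 0.33167…, 0.27
lx·mx: 0, 0.902117…, 1.036867…, 1.2084, 0.66555, 1.335867…, 1.16415…, 0.4617 → R0 = 6.77465…
x·lx·mx: 0, 0.902117…, 2.073733…, 3.6252, 2.6622, 6.679333…, 6.9849…, 3.2319 → Σ = 26.159383…
T = 26.159383… / 6.77465… = 3.861363… → 3.86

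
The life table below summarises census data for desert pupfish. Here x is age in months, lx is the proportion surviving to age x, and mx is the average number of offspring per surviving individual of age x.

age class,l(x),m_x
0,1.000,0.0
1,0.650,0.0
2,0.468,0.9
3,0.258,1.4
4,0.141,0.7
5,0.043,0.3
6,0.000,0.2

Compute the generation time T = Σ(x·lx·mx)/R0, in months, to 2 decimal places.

lx·mx: 0, 0, 0.4212, 0.3612, 0.0987, 0.0129, 0 → R0 = 0.894
x·lx·mx: 0, 0, 0.8424, 1.0836, 0.3948, 0.0645, 0 → Σ = 2.3853
T = 2.3853 / 0.894 = 2.668121… → 2.67

2.67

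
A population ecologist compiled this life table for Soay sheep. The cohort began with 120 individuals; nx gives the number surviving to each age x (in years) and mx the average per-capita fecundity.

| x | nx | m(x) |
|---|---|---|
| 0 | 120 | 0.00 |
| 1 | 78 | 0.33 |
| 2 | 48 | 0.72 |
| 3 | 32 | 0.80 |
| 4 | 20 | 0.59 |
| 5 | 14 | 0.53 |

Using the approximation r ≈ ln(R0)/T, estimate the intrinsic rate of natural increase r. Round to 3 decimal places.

-0.054

lx = nx/n0 = nx/120: 1, 0.65, 0.4, 0.26667…, 0.16667…, 0.11667…
R0 = Σ lx·mx = 0 + 0.2145 + 0.288 + 0.21333… + 0.09833… + 0.06183… = 0.876…
Σ x·lx·mx = 2.133…; T = 2.133…/0.876… = 2.43493…
r ≈ ln(R0)/T = ln(0.876…)/2.43493… = -0.05437… → -0.054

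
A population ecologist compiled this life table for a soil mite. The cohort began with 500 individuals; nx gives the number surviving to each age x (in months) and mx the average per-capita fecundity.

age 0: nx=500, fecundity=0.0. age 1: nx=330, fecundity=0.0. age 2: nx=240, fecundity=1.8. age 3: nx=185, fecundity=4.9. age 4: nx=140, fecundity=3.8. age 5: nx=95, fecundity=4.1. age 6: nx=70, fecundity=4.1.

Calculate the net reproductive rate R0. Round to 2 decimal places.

5.09

lx = nx/n0 = nx/500: 1, 0.66, 0.48, 0.37, 0.28, 0.19, 0.14
lx·mx by age: 0, 0, 0.864, 1.813, 1.064, 0.779, 0.574
R0 = Σ lx·mx = 5.094 → 5.09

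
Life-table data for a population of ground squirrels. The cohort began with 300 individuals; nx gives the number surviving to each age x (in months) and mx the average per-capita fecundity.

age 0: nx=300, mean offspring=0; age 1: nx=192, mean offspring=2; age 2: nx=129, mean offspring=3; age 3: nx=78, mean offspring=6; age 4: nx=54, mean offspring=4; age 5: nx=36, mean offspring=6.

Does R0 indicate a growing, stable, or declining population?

lx = nx/n0 = nx/300: 1, 0.64, 0.43, 0.26, 0.18, 0.12
R0 = Σ lx·mx = 0 + 1.28 + 1.29 + 1.56 + 0.72 + 0.72 = 5.57
R0 > 1, so the population is growing.

growing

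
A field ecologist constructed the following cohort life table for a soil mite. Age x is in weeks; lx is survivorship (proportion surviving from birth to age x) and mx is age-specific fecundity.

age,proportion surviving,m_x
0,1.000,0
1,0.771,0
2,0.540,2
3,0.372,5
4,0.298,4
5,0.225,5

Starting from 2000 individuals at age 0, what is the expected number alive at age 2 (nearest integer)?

1080

Expected survivors = N0 · l_2 = 2000 × 0.540 = 1080 → 1080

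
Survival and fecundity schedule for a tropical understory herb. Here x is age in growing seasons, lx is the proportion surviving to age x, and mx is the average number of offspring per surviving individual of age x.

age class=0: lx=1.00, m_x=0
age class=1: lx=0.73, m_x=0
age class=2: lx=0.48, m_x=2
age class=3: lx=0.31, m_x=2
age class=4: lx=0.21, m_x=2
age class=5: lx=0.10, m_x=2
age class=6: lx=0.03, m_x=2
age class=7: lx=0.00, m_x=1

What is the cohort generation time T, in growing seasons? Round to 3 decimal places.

3.018

lx·mx: 0, 0, 0.96, 0.62, 0.42, 0.2, 0.06, 0 → R0 = 2.26
x·lx·mx: 0, 0, 1.92, 1.86, 1.68, 1, 0.36, 0 → Σ = 6.82
T = 6.82 / 2.26 = 3.017699… → 3.018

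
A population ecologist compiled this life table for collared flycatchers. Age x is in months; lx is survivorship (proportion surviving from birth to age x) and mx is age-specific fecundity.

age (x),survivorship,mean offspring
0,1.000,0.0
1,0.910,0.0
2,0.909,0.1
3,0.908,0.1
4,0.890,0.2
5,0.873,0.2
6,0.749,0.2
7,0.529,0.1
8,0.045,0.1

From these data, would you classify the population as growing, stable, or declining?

declining

R0 = Σ lx·mx = 0 + 0 + 0.0909 + 0.0908 + 0.178 + 0.1746 + 0.1498 + 0.0529 + 0.0045 = 0.7415
R0 < 1, so the population is declining.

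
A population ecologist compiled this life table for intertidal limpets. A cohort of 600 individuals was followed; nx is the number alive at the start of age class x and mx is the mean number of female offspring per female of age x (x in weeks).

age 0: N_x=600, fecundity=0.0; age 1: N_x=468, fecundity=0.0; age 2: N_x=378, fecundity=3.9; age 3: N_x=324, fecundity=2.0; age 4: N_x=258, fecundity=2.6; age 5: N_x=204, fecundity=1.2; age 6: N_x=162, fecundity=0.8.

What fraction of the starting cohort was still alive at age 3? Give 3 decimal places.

l_3 = n_3/n_0 = 324/600 = 0.54 → 0.540

0.540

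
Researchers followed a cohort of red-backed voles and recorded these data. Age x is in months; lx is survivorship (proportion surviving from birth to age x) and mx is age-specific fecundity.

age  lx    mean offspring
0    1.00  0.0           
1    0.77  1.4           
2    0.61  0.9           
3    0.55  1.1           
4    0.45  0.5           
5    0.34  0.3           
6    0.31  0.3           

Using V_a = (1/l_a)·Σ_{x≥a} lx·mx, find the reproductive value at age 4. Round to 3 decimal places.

lx·mx for x ≥ 4: 0.225, 0.102, 0.093 → sum = 0.42
V_4 = 0.42 / l_4 = 0.42 / 0.45 = 0.933333… → 0.933

0.933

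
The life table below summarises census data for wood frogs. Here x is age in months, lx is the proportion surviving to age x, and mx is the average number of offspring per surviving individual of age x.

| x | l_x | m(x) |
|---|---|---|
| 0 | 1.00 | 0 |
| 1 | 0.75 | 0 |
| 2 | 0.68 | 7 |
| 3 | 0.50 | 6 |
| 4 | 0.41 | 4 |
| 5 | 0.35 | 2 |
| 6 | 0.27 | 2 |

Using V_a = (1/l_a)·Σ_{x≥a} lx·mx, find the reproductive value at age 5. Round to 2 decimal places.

3.54

lx·mx for x ≥ 5: 0.7, 0.54 → sum = 1.24
V_5 = 1.24 / l_5 = 1.24 / 0.35 = 3.542857… → 3.54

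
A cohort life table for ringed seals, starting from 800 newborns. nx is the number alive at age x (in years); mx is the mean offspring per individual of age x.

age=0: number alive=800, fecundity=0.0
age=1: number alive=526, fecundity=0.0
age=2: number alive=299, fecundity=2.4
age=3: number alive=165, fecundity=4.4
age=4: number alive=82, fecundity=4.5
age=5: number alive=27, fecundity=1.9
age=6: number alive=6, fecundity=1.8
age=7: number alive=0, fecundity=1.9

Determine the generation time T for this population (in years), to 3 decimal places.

lx = nx/n0 = nx/800: 1, 0.6575, 0.37375, 0.20625, 0.1025, 0.03375, 0.0075, 0
lx·mx: 0, 0, 0.897, 0.9075, 0.46125, 0.064125, 0.0135, 0 → R0 = 2.343375
x·lx·mx: 0, 0, 1.794, 2.7225, 1.845, 0.320625, 0.081, 0 → Σ = 6.763125
T = 6.763125 / 2.343375 = 2.886062… → 2.886

2.886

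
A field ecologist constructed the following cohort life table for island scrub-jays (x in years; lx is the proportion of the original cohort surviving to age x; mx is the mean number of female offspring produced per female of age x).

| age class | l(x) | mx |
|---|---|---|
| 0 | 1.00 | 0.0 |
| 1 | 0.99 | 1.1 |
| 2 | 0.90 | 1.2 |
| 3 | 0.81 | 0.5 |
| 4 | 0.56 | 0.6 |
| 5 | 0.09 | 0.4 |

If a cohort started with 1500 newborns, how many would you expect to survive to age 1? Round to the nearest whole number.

1485

Expected survivors = N0 · l_1 = 1500 × 0.99 = 1485 → 1485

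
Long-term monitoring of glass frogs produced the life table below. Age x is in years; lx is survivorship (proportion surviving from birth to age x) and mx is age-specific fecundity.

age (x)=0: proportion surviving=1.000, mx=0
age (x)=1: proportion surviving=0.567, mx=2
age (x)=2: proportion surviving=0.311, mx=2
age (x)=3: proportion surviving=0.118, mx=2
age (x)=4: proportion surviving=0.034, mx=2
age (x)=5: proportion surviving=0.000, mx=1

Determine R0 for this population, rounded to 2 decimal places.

2.06

lx·mx by age: 0, 1.134, 0.622, 0.236, 0.068, 0
R0 = Σ lx·mx = 2.06 → 2.06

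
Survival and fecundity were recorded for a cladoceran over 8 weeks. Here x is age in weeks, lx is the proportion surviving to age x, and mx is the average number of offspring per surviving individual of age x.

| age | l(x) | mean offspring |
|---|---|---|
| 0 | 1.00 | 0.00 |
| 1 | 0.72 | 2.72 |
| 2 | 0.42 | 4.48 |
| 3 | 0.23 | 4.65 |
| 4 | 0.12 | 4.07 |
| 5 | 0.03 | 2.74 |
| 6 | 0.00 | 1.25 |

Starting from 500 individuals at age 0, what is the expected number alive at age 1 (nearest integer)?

360

Expected survivors = N0 · l_1 = 500 × 0.72 = 360 → 360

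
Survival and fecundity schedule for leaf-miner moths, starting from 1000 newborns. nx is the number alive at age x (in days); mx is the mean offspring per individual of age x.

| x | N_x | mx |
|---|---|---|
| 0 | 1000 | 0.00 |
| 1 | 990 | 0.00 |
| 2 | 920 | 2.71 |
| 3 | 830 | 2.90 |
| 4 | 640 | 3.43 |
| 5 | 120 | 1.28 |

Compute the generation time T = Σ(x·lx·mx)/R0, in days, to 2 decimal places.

3.00

lx = nx/n0 = nx/1000: 1, 0.99, 0.92, 0.83, 0.64, 0.12
lx·mx: 0, 0, 2.4932, 2.407, 2.1952, 0.1536 → R0 = 7.249
x·lx·mx: 0, 0, 4.9864, 7.221, 8.7808, 0.768 → Σ = 21.7562
T = 21.7562 / 7.249 = 3.001269… → 3.00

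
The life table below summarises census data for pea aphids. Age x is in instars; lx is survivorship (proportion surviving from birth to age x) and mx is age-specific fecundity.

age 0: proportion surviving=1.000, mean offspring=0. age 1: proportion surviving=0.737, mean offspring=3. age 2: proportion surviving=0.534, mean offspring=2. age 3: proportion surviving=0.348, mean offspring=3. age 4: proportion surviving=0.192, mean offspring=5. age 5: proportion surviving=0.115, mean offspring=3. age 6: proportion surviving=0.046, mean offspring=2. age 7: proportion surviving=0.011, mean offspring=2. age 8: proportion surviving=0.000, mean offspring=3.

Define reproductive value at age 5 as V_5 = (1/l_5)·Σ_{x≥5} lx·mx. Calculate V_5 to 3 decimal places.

lx·mx for x ≥ 5: 0.345, 0.092, 0.022, 0 → sum = 0.459
V_5 = 0.459 / l_5 = 0.459 / 0.115 = 3.991304… → 3.991

3.991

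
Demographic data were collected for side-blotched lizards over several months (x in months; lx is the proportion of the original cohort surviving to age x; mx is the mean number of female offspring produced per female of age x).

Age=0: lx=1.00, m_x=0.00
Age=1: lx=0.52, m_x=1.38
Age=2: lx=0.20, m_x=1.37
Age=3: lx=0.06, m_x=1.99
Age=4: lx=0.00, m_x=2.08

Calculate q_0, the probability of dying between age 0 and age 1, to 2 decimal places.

q_0 = (l_0 − l_1) / l_0 = (1 − 0.52) / 1
     = 0.48 / 1 = 0.48 → 0.48

0.48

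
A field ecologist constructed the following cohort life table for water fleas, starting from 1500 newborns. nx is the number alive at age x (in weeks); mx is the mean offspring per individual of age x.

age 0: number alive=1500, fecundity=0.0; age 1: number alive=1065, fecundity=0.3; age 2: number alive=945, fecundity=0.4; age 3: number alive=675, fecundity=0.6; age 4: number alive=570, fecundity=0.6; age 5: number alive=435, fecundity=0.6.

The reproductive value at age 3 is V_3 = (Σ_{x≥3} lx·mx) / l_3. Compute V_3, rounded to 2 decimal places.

lx = nx/n0 = nx/1500: 1, 0.71, 0.63, 0.45, 0.38, 0.29
lx·mx for x ≥ 3: 0.27, 0.228, 0.174 → sum = 0.672
V_3 = 0.672 / l_3 = 0.672 / 0.45 = 1.493333… → 1.49

1.49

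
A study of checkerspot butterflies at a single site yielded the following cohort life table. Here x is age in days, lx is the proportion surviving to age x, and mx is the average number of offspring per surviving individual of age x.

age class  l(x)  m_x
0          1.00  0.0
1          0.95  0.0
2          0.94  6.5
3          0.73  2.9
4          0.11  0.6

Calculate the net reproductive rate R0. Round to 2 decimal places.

8.29

lx·mx by age: 0, 0, 6.11, 2.117, 0.066
R0 = Σ lx·mx = 8.293 → 8.29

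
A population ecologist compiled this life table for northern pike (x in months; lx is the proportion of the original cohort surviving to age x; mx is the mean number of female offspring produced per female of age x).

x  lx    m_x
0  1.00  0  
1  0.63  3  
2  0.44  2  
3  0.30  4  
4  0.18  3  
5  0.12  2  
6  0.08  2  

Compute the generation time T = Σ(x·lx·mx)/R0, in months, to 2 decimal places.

lx·mx: 0, 1.89, 0.88, 1.2, 0.54, 0.24, 0.16 → R0 = 4.91
x·lx·mx: 0, 1.89, 1.76, 3.6, 2.16, 1.2, 0.96 → Σ = 11.57
T = 11.57 / 4.91 = 2.356415… → 2.36

2.36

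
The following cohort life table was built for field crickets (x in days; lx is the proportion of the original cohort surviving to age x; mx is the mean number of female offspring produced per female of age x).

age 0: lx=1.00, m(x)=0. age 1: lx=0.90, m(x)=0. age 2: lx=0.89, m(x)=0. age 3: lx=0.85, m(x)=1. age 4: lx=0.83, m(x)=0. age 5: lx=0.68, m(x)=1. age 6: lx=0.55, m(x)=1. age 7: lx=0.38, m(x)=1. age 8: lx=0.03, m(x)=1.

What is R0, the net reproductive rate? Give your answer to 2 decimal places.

lx·mx by age: 0, 0, 0, 0.85, 0, 0.68, 0.55, 0.38, 0.03
R0 = Σ lx·mx = 2.49 → 2.49

2.49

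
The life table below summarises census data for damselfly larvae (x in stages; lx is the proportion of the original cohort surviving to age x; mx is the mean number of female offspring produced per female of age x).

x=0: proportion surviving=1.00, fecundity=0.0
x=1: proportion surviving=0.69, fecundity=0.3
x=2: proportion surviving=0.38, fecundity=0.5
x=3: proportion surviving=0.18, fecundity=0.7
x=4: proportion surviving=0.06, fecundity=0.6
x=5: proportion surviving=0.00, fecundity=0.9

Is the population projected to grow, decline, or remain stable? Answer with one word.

R0 = Σ lx·mx = 0 + 0.207 + 0.19 + 0.126 + 0.036 + 0 = 0.559
R0 < 1, so the population is declining.

declining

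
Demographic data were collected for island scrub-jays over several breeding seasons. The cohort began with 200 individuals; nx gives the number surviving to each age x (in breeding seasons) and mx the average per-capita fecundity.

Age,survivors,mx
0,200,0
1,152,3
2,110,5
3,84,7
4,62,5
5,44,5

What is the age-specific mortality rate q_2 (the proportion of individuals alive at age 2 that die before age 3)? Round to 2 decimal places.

0.24

lx = nx/n0 = nx/200: 1, 0.76, 0.55, 0.42, 0.31, 0.22
q_2 = (l_2 − l_3) / l_2 = (0.55 − 0.42) / 0.55
     = 0.13 / 0.55 = 0.236364… → 0.24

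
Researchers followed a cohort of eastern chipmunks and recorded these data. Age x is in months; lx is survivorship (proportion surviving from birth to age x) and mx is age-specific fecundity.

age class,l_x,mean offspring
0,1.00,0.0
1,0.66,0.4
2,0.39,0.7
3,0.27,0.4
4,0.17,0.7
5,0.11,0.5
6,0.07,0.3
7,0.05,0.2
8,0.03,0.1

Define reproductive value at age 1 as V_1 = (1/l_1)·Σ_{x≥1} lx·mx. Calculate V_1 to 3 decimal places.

1.292

lx·mx for x ≥ 1: 0.264, 0.273, 0.108, 0.119, 0.055, 0.021, 0.01, 0.003 → sum = 0.853
V_1 = 0.853 / l_1 = 0.853 / 0.66 = 1.292424… → 1.292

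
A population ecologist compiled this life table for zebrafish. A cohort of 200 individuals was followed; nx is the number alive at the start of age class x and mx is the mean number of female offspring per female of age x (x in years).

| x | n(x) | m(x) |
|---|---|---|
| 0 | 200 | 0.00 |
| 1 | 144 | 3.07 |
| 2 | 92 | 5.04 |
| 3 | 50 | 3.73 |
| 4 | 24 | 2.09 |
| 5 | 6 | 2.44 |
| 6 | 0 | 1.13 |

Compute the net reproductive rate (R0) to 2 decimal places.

5.79

lx = nx/n0 = nx/200: 1, 0.72, 0.46, 0.25, 0.12, 0.03, 0
lx·mx by age: 0, 2.2104, 2.3184, 0.9325, 0.2508, 0.0732, 0
R0 = Σ lx·mx = 5.7853 → 5.79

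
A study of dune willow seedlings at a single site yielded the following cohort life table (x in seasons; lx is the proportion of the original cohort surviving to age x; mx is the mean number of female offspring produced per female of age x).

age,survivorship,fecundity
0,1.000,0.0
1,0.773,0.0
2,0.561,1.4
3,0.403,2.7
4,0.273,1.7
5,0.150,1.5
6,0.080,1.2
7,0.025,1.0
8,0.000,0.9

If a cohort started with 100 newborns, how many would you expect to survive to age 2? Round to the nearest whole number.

56

Expected survivors = N0 · l_2 = 100 × 0.561 = 56.1 → 56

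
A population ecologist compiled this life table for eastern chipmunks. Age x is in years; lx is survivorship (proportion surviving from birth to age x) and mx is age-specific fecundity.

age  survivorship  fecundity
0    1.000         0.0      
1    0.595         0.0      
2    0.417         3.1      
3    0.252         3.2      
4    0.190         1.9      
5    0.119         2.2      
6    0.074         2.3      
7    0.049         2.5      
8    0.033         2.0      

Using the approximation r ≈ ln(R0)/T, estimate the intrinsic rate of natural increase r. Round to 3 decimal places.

R0 = Σ lx·mx = 0 + 0 + 1.2927 + 0.8064 + 0.361 + 0.2618 + 0.1702 + 0.1225 + 0.066 = 3.0806
Σ x·lx·mx = 10.1643; T = 10.1643/3.0806 = 3.29945…
r ≈ ln(R0)/T = ln(3.0806)/3.29945… = 0.341… → 0.341

0.341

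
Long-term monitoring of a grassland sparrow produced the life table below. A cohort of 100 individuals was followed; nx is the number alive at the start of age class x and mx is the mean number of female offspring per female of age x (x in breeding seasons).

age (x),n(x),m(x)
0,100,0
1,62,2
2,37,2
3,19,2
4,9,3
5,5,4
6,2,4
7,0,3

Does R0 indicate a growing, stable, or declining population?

growing

lx = nx/n0 = nx/100: 1, 0.62, 0.37, 0.19, 0.09, 0.05, 0.02, 0
R0 = Σ lx·mx = 0 + 1.24 + 0.74 + 0.38 + 0.27 + 0.2 + 0.08 + 0 = 2.91
R0 > 1, so the population is growing.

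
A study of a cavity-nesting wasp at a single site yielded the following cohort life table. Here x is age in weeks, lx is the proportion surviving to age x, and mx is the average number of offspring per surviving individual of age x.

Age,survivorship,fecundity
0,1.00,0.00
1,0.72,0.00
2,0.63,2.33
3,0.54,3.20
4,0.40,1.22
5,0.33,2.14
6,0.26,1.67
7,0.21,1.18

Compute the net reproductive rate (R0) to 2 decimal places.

5.07

lx·mx by age: 0, 0, 1.4679, 1.728, 0.488, 0.7062, 0.4342, 0.2478
R0 = Σ lx·mx = 5.0721 → 5.07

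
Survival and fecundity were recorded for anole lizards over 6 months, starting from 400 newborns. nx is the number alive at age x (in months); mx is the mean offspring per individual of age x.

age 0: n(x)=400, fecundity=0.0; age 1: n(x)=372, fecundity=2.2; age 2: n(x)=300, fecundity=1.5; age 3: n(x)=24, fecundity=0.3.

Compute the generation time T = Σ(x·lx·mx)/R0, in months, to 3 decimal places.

1.364

lx = nx/n0 = nx/400: 1, 0.93, 0.75, 0.06
lx·mx: 0, 2.046, 1.125, 0.018 → R0 = 3.189
x·lx·mx: 0, 2.046, 2.25, 0.054 → Σ = 4.35
T = 4.35 / 3.189 = 1.364064… → 1.364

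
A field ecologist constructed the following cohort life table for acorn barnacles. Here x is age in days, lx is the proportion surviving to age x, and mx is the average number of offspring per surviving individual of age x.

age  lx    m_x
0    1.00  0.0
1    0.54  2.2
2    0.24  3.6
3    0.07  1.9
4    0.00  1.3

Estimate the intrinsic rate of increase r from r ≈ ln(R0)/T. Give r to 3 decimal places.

0.515

R0 = Σ lx·mx = 0 + 1.188 + 0.864 + 0.133 + 0 = 2.185
Σ x·lx·mx = 3.315; T = 3.315/2.185 = 1.51716…
r ≈ ln(R0)/T = ln(2.185)/1.51716… = 0.51518… → 0.515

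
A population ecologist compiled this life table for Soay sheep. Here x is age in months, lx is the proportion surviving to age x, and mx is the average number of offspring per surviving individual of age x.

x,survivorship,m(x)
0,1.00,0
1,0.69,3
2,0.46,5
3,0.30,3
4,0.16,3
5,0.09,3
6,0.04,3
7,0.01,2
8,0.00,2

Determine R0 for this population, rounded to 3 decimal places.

lx·mx by age: 0, 2.07, 2.3, 0.9, 0.48, 0.27, 0.12, 0.02, 0
R0 = Σ lx·mx = 6.16 → 6.160

6.160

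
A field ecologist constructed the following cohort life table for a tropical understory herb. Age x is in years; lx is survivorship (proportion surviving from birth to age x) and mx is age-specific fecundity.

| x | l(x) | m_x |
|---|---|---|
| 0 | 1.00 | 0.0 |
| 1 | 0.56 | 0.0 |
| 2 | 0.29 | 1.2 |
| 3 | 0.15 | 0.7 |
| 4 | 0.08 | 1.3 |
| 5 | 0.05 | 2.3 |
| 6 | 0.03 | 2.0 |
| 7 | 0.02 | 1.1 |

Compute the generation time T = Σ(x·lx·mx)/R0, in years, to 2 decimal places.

3.34

lx·mx: 0, 0, 0.348, 0.105, 0.104, 0.115, 0.06, 0.022 → R0 = 0.754
x·lx·mx: 0, 0, 0.696, 0.315, 0.416, 0.575, 0.36, 0.154 → Σ = 2.516
T = 2.516 / 0.754 = 3.33687… → 3.34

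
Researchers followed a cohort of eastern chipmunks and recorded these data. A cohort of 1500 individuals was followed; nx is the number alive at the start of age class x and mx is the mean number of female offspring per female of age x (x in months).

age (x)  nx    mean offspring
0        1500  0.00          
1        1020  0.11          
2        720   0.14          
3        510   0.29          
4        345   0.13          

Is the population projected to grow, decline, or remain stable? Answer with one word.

declining

lx = nx/n0 = nx/1500: 1, 0.68, 0.48, 0.34, 0.23
R0 = Σ lx·mx = 0 + 0.0748 + 0.0672 + 0.0986 + 0.0299 = 0.2705
R0 < 1, so the population is declining.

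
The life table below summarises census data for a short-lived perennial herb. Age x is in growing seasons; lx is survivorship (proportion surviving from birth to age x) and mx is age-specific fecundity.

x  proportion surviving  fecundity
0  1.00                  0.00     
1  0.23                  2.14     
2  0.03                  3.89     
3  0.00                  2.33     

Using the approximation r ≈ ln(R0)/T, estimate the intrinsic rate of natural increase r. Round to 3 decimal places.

-0.416

R0 = Σ lx·mx = 0 + 0.4922 + 0.1167 + 0 = 0.6089
Σ x·lx·mx = 0.7256; T = 0.7256/0.6089 = 1.19166…
r ≈ ln(R0)/T = ln(0.6089)/1.19166… = -0.41631… → -0.416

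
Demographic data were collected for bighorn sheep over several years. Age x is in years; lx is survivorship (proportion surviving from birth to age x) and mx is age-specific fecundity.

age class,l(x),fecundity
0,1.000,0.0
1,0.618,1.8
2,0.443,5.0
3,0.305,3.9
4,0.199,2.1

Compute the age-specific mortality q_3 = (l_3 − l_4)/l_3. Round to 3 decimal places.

0.348

q_3 = (l_3 − l_4) / l_3 = (0.305 − 0.199) / 0.305
     = 0.106 / 0.305 = 0.347541… → 0.348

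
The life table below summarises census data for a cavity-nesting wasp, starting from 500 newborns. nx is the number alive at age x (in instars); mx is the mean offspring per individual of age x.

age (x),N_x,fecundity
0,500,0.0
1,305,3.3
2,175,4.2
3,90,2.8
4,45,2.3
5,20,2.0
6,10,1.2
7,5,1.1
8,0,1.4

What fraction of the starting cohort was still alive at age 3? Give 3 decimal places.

0.180

l_3 = n_3/n_0 = 90/500 = 0.18 → 0.180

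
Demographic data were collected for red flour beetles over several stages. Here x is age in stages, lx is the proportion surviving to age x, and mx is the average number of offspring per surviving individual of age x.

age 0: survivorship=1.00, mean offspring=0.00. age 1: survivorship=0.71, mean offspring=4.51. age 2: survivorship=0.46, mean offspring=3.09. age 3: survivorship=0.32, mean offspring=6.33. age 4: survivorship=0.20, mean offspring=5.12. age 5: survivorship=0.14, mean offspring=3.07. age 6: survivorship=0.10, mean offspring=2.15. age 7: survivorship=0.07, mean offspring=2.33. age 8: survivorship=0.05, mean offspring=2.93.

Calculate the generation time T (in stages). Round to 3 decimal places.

lx·mx: 0, 3.2021, 1.4214, 2.0256, 1.024, 0.4298, 0.215, 0.1631, 0.1465 → R0 = 8.6275
x·lx·mx: 0, 3.2021, 2.8428, 6.0768, 4.096, 2.149, 1.29, 1.1417, 1.172 → Σ = 21.9704
T = 21.9704 / 8.6275 = 2.546555… → 2.547

2.547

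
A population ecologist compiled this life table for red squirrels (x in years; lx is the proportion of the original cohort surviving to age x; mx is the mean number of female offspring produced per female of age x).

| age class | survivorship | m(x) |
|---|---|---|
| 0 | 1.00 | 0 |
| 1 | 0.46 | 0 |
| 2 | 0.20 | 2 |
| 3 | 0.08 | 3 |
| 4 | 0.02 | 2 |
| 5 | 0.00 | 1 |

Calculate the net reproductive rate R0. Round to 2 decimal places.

0.68

lx·mx by age: 0, 0, 0.4, 0.24, 0.04, 0
R0 = Σ lx·mx = 0.68 → 0.68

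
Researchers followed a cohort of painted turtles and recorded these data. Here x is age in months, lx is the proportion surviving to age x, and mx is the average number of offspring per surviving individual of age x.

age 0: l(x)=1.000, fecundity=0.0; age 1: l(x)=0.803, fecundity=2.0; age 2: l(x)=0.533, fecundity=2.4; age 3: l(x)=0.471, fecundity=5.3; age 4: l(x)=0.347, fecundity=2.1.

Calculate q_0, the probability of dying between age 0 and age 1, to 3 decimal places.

q_0 = (l_0 − l_1) / l_0 = (1 − 0.803) / 1
     = 0.197 / 1 = 0.197 → 0.197

0.197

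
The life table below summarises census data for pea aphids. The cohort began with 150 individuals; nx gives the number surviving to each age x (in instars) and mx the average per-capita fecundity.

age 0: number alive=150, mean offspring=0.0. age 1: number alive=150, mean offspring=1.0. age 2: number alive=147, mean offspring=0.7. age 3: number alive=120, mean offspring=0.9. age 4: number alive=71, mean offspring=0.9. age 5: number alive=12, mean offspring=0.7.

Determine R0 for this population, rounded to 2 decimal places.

lx = nx/n0 = nx/150: 1, 1, 0.98, 0.8, 0.47333…, 0.08
lx·mx by age: 0, 1, 0.686, 0.72, 0.426…, 0.056
R0 = Σ lx·mx = 2.888… → 2.89

2.89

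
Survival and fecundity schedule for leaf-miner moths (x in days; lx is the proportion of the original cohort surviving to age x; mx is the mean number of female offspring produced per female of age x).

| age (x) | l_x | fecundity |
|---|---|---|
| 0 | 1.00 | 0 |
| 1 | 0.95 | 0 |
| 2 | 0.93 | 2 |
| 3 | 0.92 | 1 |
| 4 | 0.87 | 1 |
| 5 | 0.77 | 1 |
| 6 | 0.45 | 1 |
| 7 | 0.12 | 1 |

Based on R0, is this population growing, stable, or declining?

R0 = Σ lx·mx = 0 + 0 + 1.86 + 0.92 + 0.87 + 0.77 + 0.45 + 0.12 = 4.99
R0 > 1, so the population is growing.

growing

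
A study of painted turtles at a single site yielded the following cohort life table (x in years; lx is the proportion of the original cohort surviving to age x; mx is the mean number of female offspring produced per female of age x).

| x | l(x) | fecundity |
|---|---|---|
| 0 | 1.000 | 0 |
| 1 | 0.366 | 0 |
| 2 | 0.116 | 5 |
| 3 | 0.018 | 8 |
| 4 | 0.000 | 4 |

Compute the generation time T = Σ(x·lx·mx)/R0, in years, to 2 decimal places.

lx·mx: 0, 0, 0.58, 0.144, 0 → R0 = 0.724
x·lx·mx: 0, 0, 1.16, 0.432, 0 → Σ = 1.592
T = 1.592 / 0.724 = 2.198895… → 2.20

2.20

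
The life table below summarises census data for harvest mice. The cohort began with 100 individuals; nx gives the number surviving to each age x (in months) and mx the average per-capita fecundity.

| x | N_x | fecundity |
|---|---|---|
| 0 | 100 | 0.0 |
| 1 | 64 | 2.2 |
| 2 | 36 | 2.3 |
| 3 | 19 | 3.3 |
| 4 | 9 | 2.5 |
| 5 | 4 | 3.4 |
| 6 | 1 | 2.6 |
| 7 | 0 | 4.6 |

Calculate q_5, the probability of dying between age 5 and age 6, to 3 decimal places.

0.750

lx = nx/n0 = nx/100: 1, 0.64, 0.36, 0.19, 0.09, 0.04, 0.01, 0
q_5 = (l_5 − l_6) / l_5 = (0.04 − 0.01) / 0.04
     = 0.03 / 0.04 = 0.75 → 0.750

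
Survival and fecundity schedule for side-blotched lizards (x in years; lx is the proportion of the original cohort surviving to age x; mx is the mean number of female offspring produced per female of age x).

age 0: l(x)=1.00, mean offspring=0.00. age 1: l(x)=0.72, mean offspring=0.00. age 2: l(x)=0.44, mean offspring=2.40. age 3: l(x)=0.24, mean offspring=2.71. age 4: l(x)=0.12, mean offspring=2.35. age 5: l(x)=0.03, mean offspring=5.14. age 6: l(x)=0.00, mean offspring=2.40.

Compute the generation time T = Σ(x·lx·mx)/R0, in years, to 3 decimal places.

2.783

lx·mx: 0, 0, 1.056, 0.6504, 0.282, 0.1542, 0 → R0 = 2.1426
x·lx·mx: 0, 0, 2.112, 1.9512, 1.128, 0.771, 0 → Σ = 5.9622
T = 5.9622 / 2.1426 = 2.782694… → 2.783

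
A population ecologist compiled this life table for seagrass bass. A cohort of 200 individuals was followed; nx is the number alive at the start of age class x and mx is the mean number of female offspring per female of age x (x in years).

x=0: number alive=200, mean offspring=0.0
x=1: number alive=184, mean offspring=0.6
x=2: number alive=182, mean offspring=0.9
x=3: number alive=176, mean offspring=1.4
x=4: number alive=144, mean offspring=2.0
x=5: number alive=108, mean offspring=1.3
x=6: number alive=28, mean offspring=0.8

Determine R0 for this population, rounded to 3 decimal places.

lx = nx/n0 = nx/200: 1, 0.92, 0.91, 0.88, 0.72, 0.54, 0.14
lx·mx by age: 0, 0.552, 0.819, 1.232, 1.44, 0.702, 0.112
R0 = Σ lx·mx = 4.857 → 4.857

4.857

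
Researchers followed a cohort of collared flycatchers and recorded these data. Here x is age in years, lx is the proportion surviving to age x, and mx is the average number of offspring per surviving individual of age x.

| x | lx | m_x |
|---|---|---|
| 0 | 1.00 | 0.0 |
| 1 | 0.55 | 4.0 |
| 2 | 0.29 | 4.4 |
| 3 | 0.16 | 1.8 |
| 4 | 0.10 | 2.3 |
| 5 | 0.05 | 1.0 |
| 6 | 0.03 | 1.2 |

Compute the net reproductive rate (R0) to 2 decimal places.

lx·mx by age: 0, 2.2, 1.276, 0.288, 0.23, 0.05, 0.036
R0 = Σ lx·mx = 4.08 → 4.08

4.08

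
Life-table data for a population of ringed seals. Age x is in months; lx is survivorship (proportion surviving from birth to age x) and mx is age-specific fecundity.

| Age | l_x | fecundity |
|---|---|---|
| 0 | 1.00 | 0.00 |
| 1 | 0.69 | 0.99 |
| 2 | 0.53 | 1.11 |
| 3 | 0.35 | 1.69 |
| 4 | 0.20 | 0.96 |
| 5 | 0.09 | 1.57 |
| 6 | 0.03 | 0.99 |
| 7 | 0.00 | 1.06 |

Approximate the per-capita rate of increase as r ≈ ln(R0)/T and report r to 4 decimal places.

R0 = Σ lx·mx = 0 + 0.6831 + 0.5883 + 0.5915 + 0.192 + 0.1413 + 0.0297 + 0 = 2.2259
Σ x·lx·mx = 5.2869; T = 5.2869/2.2259 = 2.37517…
r ≈ ln(R0)/T = ln(2.2259)/2.37517… = 0.336885… → 0.3369

0.3369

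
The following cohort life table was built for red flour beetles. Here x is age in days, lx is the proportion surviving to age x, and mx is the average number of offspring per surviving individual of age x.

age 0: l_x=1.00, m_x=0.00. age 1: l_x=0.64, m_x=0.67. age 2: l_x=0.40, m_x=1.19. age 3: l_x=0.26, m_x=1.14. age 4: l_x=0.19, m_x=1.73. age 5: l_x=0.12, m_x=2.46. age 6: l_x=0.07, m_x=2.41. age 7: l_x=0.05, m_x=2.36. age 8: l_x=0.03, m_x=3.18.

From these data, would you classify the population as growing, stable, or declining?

R0 = Σ lx·mx = 0 + 0.4288 + 0.476 + 0.2964 + 0.3287 + 0.2952 + 0.1687 + 0.118 + 0.0954 = 2.2072
R0 > 1, so the population is growing.

growing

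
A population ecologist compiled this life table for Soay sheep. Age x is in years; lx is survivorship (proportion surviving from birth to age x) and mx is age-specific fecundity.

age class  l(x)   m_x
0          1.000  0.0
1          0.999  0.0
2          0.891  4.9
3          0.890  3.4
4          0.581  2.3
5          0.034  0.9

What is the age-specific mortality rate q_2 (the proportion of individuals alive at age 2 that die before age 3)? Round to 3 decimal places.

q_2 = (l_2 − l_3) / l_2 = (0.891 − 0.89) / 0.891
     = 0.001 / 0.891 = 0.001122… → 0.001

0.001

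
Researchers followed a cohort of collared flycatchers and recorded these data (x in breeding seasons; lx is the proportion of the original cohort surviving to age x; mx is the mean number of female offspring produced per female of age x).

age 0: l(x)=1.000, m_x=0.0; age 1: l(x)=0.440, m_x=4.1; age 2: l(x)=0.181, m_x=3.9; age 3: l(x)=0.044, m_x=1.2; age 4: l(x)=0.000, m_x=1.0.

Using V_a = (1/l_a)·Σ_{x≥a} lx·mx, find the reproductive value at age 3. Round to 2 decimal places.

1.20

lx·mx for x ≥ 3: 0.0528, 0 → sum = 0.0528
V_3 = 0.0528 / l_3 = 0.0528 / 0.044 = 1.2 → 1.20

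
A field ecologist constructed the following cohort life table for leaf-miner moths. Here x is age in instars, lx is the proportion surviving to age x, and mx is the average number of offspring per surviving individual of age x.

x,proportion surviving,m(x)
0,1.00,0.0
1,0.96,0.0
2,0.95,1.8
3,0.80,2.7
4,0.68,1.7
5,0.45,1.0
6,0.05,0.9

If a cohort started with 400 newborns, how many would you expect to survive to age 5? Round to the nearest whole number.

180

Expected survivors = N0 · l_5 = 400 × 0.45 = 180 → 180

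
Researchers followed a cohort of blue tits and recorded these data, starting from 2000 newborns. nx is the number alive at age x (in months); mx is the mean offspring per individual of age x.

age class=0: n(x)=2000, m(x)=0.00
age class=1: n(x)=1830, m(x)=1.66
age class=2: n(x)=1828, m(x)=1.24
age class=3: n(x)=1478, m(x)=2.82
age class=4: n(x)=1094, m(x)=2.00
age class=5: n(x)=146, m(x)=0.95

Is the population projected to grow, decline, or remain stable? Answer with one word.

growing

lx = nx/n0 = nx/2000: 1, 0.915, 0.914, 0.739, 0.547, 0.073
R0 = Σ lx·mx = 0 + 1.5189 + 1.13336 + 2.08398 + 1.094 + 0.06935 = 5.89959
R0 > 1, so the population is growing.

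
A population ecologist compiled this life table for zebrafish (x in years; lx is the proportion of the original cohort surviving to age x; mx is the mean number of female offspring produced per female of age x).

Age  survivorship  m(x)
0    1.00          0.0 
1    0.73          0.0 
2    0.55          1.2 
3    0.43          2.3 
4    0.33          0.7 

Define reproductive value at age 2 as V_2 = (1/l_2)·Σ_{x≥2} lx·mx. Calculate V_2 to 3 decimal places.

lx·mx for x ≥ 2: 0.66, 0.989, 0.231 → sum = 1.88
V_2 = 1.88 / l_2 = 1.88 / 0.55 = 3.418182… → 3.418

3.418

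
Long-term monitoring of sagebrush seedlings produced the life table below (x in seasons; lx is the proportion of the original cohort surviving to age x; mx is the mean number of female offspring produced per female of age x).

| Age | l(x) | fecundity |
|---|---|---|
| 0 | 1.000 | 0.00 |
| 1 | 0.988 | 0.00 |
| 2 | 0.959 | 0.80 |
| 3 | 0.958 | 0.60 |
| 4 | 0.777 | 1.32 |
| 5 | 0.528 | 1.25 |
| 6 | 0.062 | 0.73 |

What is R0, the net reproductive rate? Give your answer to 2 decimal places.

3.07

lx·mx by age: 0, 0, 0.7672, 0.5748, 1.02564, 0.66, 0.04526
R0 = Σ lx·mx = 3.0729 → 3.07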